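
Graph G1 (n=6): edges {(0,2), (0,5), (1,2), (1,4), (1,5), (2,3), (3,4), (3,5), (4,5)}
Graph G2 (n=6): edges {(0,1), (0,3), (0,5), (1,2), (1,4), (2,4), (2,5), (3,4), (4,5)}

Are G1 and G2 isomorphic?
Yes, isomorphic

The graphs are isomorphic.
One valid mapping φ: V(G1) → V(G2): 0→3, 1→1, 2→0, 3→5, 4→2, 5→4

Verify φ preserves adjacency — for each edge of G1, its image is an edge of G2:
  (0,2) → (φ(0),φ(2)) = (0,3) ∈ E(G2) ✓
  (0,5) → (φ(0),φ(5)) = (3,4) ∈ E(G2) ✓
  (1,2) → (φ(1),φ(2)) = (0,1) ∈ E(G2) ✓
  (1,4) → (φ(1),φ(4)) = (1,2) ∈ E(G2) ✓
  (1,5) → (φ(1),φ(5)) = (1,4) ∈ E(G2) ✓
  (2,3) → (φ(2),φ(3)) = (0,5) ∈ E(G2) ✓
  (3,4) → (φ(3),φ(4)) = (2,5) ∈ E(G2) ✓
  (3,5) → (φ(3),φ(5)) = (4,5) ∈ E(G2) ✓
  (4,5) → (φ(4),φ(5)) = (2,4) ∈ E(G2) ✓
All 9 edges of G1 map to edges of G2, and |E(G1)| = |E(G2)| = 9, so φ is a bijection on edges as well as vertices. Hence G1 ≅ G2.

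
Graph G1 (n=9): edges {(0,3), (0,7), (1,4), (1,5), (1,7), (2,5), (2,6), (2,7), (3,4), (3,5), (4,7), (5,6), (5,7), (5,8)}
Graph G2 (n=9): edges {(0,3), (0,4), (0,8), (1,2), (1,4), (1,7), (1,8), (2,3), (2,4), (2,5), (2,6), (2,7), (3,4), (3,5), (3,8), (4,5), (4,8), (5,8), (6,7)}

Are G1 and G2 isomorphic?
No, not isomorphic

The graphs are NOT isomorphic.

Counting triangles (3-cliques): G1 has 4, G2 has 14.
Triangle count is an isomorphism invariant, so differing triangle counts rule out isomorphism.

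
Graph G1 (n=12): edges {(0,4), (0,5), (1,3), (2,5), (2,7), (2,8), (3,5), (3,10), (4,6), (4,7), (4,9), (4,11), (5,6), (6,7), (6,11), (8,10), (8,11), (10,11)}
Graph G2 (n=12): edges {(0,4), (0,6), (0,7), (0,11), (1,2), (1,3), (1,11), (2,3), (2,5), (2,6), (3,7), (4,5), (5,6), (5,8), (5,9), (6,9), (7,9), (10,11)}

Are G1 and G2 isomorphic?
Yes, isomorphic

The graphs are isomorphic.
One valid mapping φ: V(G1) → V(G2): 0→4, 1→10, 2→7, 3→11, 4→5, 5→0, 6→6, 7→9, 8→3, 9→8, 10→1, 11→2

Verify φ preserves adjacency — for each edge of G1, its image is an edge of G2:
  (0,4) → (φ(0),φ(4)) = (4,5) ∈ E(G2) ✓
  (0,5) → (φ(0),φ(5)) = (0,4) ∈ E(G2) ✓
  (1,3) → (φ(1),φ(3)) = (10,11) ∈ E(G2) ✓
  (2,5) → (φ(2),φ(5)) = (0,7) ∈ E(G2) ✓
  (2,7) → (φ(2),φ(7)) = (7,9) ∈ E(G2) ✓
  (2,8) → (φ(2),φ(8)) = (3,7) ∈ E(G2) ✓
  (3,5) → (φ(3),φ(5)) = (0,11) ∈ E(G2) ✓
  (3,10) → (φ(3),φ(10)) = (1,11) ∈ E(G2) ✓
  (4,6) → (φ(4),φ(6)) = (5,6) ∈ E(G2) ✓
  (4,7) → (φ(4),φ(7)) = (5,9) ∈ E(G2) ✓
  (4,9) → (φ(4),φ(9)) = (5,8) ∈ E(G2) ✓
  (4,11) → (φ(4),φ(11)) = (2,5) ∈ E(G2) ✓
  (5,6) → (φ(5),φ(6)) = (0,6) ∈ E(G2) ✓
  (6,7) → (φ(6),φ(7)) = (6,9) ∈ E(G2) ✓
  (6,11) → (φ(6),φ(11)) = (2,6) ∈ E(G2) ✓
  (8,10) → (φ(8),φ(10)) = (1,3) ∈ E(G2) ✓
  (8,11) → (φ(8),φ(11)) = (2,3) ∈ E(G2) ✓
  (10,11) → (φ(10),φ(11)) = (1,2) ∈ E(G2) ✓
All 18 edges of G1 map to edges of G2, and |E(G1)| = |E(G2)| = 18, so φ is a bijection on edges as well as vertices. Hence G1 ≅ G2.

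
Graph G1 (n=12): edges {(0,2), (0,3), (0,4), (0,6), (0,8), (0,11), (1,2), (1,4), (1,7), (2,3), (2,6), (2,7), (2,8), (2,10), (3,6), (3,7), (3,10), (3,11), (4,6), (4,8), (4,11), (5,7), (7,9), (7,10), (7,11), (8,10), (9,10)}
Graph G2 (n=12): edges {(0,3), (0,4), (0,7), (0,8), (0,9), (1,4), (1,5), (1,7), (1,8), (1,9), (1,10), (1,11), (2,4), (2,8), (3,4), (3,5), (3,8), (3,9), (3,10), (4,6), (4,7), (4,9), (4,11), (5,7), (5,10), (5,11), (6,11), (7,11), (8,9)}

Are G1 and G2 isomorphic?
No, not isomorphic

The graphs are NOT isomorphic.

Degrees in G1: deg(0)=6, deg(1)=3, deg(2)=7, deg(3)=6, deg(4)=5, deg(5)=1, deg(6)=4, deg(7)=7, deg(8)=4, deg(9)=2, deg(10)=5, deg(11)=4.
Sorted degree sequence of G1: [7, 7, 6, 6, 5, 5, 4, 4, 4, 3, 2, 1].
Degrees in G2: deg(0)=5, deg(1)=7, deg(2)=2, deg(3)=6, deg(4)=8, deg(5)=5, deg(6)=2, deg(7)=5, deg(8)=5, deg(9)=5, deg(10)=3, deg(11)=5.
Sorted degree sequence of G2: [8, 7, 6, 5, 5, 5, 5, 5, 5, 3, 2, 2].
The (sorted) degree sequence is an isomorphism invariant, so since G1 and G2 have different degree sequences they cannot be isomorphic.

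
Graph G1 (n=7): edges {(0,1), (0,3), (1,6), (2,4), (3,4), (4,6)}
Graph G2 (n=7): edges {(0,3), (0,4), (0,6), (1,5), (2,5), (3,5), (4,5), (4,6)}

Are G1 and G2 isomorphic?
No, not isomorphic

The graphs are NOT isomorphic.

Degrees in G1: deg(0)=2, deg(1)=2, deg(2)=1, deg(3)=2, deg(4)=3, deg(5)=0, deg(6)=2.
Sorted degree sequence of G1: [3, 2, 2, 2, 2, 1, 0].
Degrees in G2: deg(0)=3, deg(1)=1, deg(2)=1, deg(3)=2, deg(4)=3, deg(5)=4, deg(6)=2.
Sorted degree sequence of G2: [4, 3, 3, 2, 2, 1, 1].
The (sorted) degree sequence is an isomorphism invariant, so since G1 and G2 have different degree sequences they cannot be isomorphic.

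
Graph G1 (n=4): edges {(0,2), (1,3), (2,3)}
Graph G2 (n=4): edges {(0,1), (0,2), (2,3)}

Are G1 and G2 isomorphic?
Yes, isomorphic

The graphs are isomorphic.
One valid mapping φ: V(G1) → V(G2): 0→1, 1→3, 2→0, 3→2

Verify φ preserves adjacency — for each edge of G1, its image is an edge of G2:
  (0,2) → (φ(0),φ(2)) = (0,1) ∈ E(G2) ✓
  (1,3) → (φ(1),φ(3)) = (2,3) ∈ E(G2) ✓
  (2,3) → (φ(2),φ(3)) = (0,2) ∈ E(G2) ✓
All 3 edges of G1 map to edges of G2, and |E(G1)| = |E(G2)| = 3, so φ is a bijection on edges as well as vertices. Hence G1 ≅ G2.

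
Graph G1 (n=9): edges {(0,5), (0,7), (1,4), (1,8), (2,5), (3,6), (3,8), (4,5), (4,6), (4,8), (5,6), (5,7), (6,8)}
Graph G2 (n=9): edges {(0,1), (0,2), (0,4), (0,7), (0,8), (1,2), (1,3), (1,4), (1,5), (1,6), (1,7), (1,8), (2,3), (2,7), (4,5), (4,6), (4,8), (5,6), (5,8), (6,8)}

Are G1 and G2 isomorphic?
No, not isomorphic

The graphs are NOT isomorphic.

Degrees in G1: deg(0)=2, deg(1)=2, deg(2)=1, deg(3)=2, deg(4)=4, deg(5)=5, deg(6)=4, deg(7)=2, deg(8)=4.
Sorted degree sequence of G1: [5, 4, 4, 4, 2, 2, 2, 2, 1].
Degrees in G2: deg(0)=5, deg(1)=8, deg(2)=4, deg(3)=2, deg(4)=5, deg(5)=4, deg(6)=4, deg(7)=3, deg(8)=5.
Sorted degree sequence of G2: [8, 5, 5, 5, 4, 4, 4, 3, 2].
The (sorted) degree sequence is an isomorphism invariant, so since G1 and G2 have different degree sequences they cannot be isomorphic.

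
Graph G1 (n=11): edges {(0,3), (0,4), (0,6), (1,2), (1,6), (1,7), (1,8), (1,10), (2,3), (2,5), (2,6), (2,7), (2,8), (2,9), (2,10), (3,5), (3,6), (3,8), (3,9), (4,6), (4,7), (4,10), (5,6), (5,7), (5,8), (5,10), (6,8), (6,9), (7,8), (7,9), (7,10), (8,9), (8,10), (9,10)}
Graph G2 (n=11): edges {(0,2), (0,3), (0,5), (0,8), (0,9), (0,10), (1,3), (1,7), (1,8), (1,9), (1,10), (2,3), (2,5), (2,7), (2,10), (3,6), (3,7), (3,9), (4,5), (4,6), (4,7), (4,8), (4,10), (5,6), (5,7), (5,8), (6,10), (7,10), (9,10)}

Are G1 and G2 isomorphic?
No, not isomorphic

The graphs are NOT isomorphic.

Degrees in G1: deg(0)=3, deg(1)=5, deg(2)=8, deg(3)=6, deg(4)=4, deg(5)=6, deg(6)=8, deg(7)=7, deg(8)=8, deg(9)=6, deg(10)=7.
Sorted degree sequence of G1: [8, 8, 8, 7, 7, 6, 6, 6, 5, 4, 3].
Degrees in G2: deg(0)=6, deg(1)=5, deg(2)=5, deg(3)=6, deg(4)=5, deg(5)=6, deg(6)=4, deg(7)=6, deg(8)=4, deg(9)=4, deg(10)=7.
Sorted degree sequence of G2: [7, 6, 6, 6, 6, 5, 5, 5, 4, 4, 4].
The (sorted) degree sequence is an isomorphism invariant, so since G1 and G2 have different degree sequences they cannot be isomorphic.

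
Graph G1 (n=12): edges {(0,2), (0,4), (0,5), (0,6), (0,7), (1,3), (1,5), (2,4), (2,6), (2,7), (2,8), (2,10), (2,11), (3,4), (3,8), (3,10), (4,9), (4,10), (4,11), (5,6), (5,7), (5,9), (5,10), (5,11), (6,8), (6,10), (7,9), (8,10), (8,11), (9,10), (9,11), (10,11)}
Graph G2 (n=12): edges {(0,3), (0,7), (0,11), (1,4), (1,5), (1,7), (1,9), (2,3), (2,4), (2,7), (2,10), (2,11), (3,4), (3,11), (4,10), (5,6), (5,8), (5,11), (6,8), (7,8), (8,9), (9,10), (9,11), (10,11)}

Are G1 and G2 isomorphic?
No, not isomorphic

The graphs are NOT isomorphic.

Degrees in G1: deg(0)=5, deg(1)=2, deg(2)=7, deg(3)=4, deg(4)=6, deg(5)=7, deg(6)=5, deg(7)=4, deg(8)=5, deg(9)=5, deg(10)=8, deg(11)=6.
Sorted degree sequence of G1: [8, 7, 7, 6, 6, 5, 5, 5, 5, 4, 4, 2].
Degrees in G2: deg(0)=3, deg(1)=4, deg(2)=5, deg(3)=4, deg(4)=4, deg(5)=4, deg(6)=2, deg(7)=4, deg(8)=4, deg(9)=4, deg(10)=4, deg(11)=6.
Sorted degree sequence of G2: [6, 5, 4, 4, 4, 4, 4, 4, 4, 4, 3, 2].
The (sorted) degree sequence is an isomorphism invariant, so since G1 and G2 have different degree sequences they cannot be isomorphic.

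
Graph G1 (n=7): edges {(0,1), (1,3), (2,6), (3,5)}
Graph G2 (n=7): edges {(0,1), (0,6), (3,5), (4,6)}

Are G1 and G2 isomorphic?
Yes, isomorphic

The graphs are isomorphic.
One valid mapping φ: V(G1) → V(G2): 0→1, 1→0, 2→5, 3→6, 4→2, 5→4, 6→3

Verify φ preserves adjacency — for each edge of G1, its image is an edge of G2:
  (0,1) → (φ(0),φ(1)) = (0,1) ∈ E(G2) ✓
  (1,3) → (φ(1),φ(3)) = (0,6) ∈ E(G2) ✓
  (2,6) → (φ(2),φ(6)) = (3,5) ∈ E(G2) ✓
  (3,5) → (φ(3),φ(5)) = (4,6) ∈ E(G2) ✓
All 4 edges of G1 map to edges of G2, and |E(G1)| = |E(G2)| = 4, so φ is a bijection on edges as well as vertices. Hence G1 ≅ G2.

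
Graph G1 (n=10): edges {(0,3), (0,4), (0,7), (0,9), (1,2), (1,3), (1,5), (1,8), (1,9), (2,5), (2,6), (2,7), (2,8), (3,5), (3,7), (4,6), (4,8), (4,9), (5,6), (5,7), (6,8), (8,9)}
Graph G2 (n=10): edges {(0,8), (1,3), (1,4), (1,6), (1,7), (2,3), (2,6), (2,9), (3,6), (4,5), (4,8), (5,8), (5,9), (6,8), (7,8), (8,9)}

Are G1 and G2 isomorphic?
No, not isomorphic

The graphs are NOT isomorphic.

Counting triangles (3-cliques): G1 has 12, G2 has 4.
Triangle count is an isomorphism invariant, so differing triangle counts rule out isomorphism.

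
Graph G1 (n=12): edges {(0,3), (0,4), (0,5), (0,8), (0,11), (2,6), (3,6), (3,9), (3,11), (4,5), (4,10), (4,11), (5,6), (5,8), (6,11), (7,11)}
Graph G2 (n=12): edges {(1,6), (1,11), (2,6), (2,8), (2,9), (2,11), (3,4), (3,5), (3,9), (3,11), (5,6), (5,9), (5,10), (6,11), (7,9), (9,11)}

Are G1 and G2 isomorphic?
Yes, isomorphic

The graphs are isomorphic.
One valid mapping φ: V(G1) → V(G2): 0→11, 1→0, 2→10, 3→3, 4→2, 5→6, 6→5, 7→7, 8→1, 9→4, 10→8, 11→9

Verify φ preserves adjacency — for each edge of G1, its image is an edge of G2:
  (0,3) → (φ(0),φ(3)) = (3,11) ∈ E(G2) ✓
  (0,4) → (φ(0),φ(4)) = (2,11) ∈ E(G2) ✓
  (0,5) → (φ(0),φ(5)) = (6,11) ∈ E(G2) ✓
  (0,8) → (φ(0),φ(8)) = (1,11) ∈ E(G2) ✓
  (0,11) → (φ(0),φ(11)) = (9,11) ∈ E(G2) ✓
  (2,6) → (φ(2),φ(6)) = (5,10) ∈ E(G2) ✓
  (3,6) → (φ(3),φ(6)) = (3,5) ∈ E(G2) ✓
  (3,9) → (φ(3),φ(9)) = (3,4) ∈ E(G2) ✓
  (3,11) → (φ(3),φ(11)) = (3,9) ∈ E(G2) ✓
  (4,5) → (φ(4),φ(5)) = (2,6) ∈ E(G2) ✓
  (4,10) → (φ(4),φ(10)) = (2,8) ∈ E(G2) ✓
  (4,11) → (φ(4),φ(11)) = (2,9) ∈ E(G2) ✓
  (5,6) → (φ(5),φ(6)) = (5,6) ∈ E(G2) ✓
  (5,8) → (φ(5),φ(8)) = (1,6) ∈ E(G2) ✓
  (6,11) → (φ(6),φ(11)) = (5,9) ∈ E(G2) ✓
  (7,11) → (φ(7),φ(11)) = (7,9) ∈ E(G2) ✓
All 16 edges of G1 map to edges of G2, and |E(G1)| = |E(G2)| = 16, so φ is a bijection on edges as well as vertices. Hence G1 ≅ G2.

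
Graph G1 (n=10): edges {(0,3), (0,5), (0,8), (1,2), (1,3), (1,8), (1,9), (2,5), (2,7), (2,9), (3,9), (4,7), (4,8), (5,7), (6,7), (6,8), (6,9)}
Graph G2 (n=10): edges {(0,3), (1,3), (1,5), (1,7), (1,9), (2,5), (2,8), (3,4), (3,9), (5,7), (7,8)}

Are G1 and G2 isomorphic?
No, not isomorphic

The graphs are NOT isomorphic.

Connected components of G1: 1 component(s) with vertex sets [[0, 1, 2, 3, 4, 5, 6, 7, 8, 9]], sizes [10].
Connected components of G2: 2 component(s) with vertex sets [[6], [0, 1, 2, 3, 4, 5, 7, 8, 9]], sizes [1, 9].
The number of connected components (and the multiset of component sizes) is an isomorphism invariant — an isomorphism maps each component of G1 bijectively onto a component of G2. Since G1 has 1 component(s) and G2 has 2, they cannot be isomorphic.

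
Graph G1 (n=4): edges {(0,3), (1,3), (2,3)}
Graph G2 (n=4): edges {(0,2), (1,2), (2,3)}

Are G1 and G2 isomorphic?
Yes, isomorphic

The graphs are isomorphic.
One valid mapping φ: V(G1) → V(G2): 0→3, 1→0, 2→1, 3→2

Verify φ preserves adjacency — for each edge of G1, its image is an edge of G2:
  (0,3) → (φ(0),φ(3)) = (2,3) ∈ E(G2) ✓
  (1,3) → (φ(1),φ(3)) = (0,2) ∈ E(G2) ✓
  (2,3) → (φ(2),φ(3)) = (1,2) ∈ E(G2) ✓
All 3 edges of G1 map to edges of G2, and |E(G1)| = |E(G2)| = 3, so φ is a bijection on edges as well as vertices. Hence G1 ≅ G2.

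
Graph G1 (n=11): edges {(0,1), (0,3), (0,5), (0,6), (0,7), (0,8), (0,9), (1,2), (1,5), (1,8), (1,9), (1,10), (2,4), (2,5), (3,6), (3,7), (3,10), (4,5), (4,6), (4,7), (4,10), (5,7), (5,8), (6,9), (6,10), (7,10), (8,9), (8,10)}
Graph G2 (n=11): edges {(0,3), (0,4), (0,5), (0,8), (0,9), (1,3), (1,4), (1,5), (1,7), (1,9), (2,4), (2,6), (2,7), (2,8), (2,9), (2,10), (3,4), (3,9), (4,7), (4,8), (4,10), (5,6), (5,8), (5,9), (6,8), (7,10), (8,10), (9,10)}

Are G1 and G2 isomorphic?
Yes, isomorphic

The graphs are isomorphic.
One valid mapping φ: V(G1) → V(G2): 0→4, 1→2, 2→6, 3→3, 4→5, 5→8, 6→1, 7→0, 8→10, 9→7, 10→9

Verify φ preserves adjacency — for each edge of G1, its image is an edge of G2:
  (0,1) → (φ(0),φ(1)) = (2,4) ∈ E(G2) ✓
  (0,3) → (φ(0),φ(3)) = (3,4) ∈ E(G2) ✓
  (0,5) → (φ(0),φ(5)) = (4,8) ∈ E(G2) ✓
  (0,6) → (φ(0),φ(6)) = (1,4) ∈ E(G2) ✓
  (0,7) → (φ(0),φ(7)) = (0,4) ∈ E(G2) ✓
  (0,8) → (φ(0),φ(8)) = (4,10) ∈ E(G2) ✓
  (0,9) → (φ(0),φ(9)) = (4,7) ∈ E(G2) ✓
  (1,2) → (φ(1),φ(2)) = (2,6) ∈ E(G2) ✓
  (1,5) → (φ(1),φ(5)) = (2,8) ∈ E(G2) ✓
  (1,8) → (φ(1),φ(8)) = (2,10) ∈ E(G2) ✓
  (1,9) → (φ(1),φ(9)) = (2,7) ∈ E(G2) ✓
  (1,10) → (φ(1),φ(10)) = (2,9) ∈ E(G2) ✓
  (2,4) → (φ(2),φ(4)) = (5,6) ∈ E(G2) ✓
  (2,5) → (φ(2),φ(5)) = (6,8) ∈ E(G2) ✓
  (3,6) → (φ(3),φ(6)) = (1,3) ∈ E(G2) ✓
  (3,7) → (φ(3),φ(7)) = (0,3) ∈ E(G2) ✓
  (3,10) → (φ(3),φ(10)) = (3,9) ∈ E(G2) ✓
  (4,5) → (φ(4),φ(5)) = (5,8) ∈ E(G2) ✓
  (4,6) → (φ(4),φ(6)) = (1,5) ∈ E(G2) ✓
  (4,7) → (φ(4),φ(7)) = (0,5) ∈ E(G2) ✓
  (4,10) → (φ(4),φ(10)) = (5,9) ∈ E(G2) ✓
  (5,7) → (φ(5),φ(7)) = (0,8) ∈ E(G2) ✓
  (5,8) → (φ(5),φ(8)) = (8,10) ∈ E(G2) ✓
  (6,9) → (φ(6),φ(9)) = (1,7) ∈ E(G2) ✓
  (6,10) → (φ(6),φ(10)) = (1,9) ∈ E(G2) ✓
  (7,10) → (φ(7),φ(10)) = (0,9) ∈ E(G2) ✓
  (8,9) → (φ(8),φ(9)) = (7,10) ∈ E(G2) ✓
  (8,10) → (φ(8),φ(10)) = (9,10) ∈ E(G2) ✓
All 28 edges of G1 map to edges of G2, and |E(G1)| = |E(G2)| = 28, so φ is a bijection on edges as well as vertices. Hence G1 ≅ G2.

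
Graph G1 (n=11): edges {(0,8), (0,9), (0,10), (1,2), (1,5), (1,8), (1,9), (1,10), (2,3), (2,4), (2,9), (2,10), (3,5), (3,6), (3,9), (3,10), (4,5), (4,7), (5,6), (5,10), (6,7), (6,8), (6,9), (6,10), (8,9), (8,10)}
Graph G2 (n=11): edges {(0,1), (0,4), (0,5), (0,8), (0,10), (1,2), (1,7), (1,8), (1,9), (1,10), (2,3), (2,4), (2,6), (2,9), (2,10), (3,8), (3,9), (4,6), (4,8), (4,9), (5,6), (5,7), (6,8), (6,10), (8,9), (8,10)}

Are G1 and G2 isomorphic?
Yes, isomorphic

The graphs are isomorphic.
One valid mapping φ: V(G1) → V(G2): 0→3, 1→4, 2→6, 3→10, 4→5, 5→0, 6→1, 7→7, 8→9, 9→2, 10→8

Verify φ preserves adjacency — for each edge of G1, its image is an edge of G2:
  (0,8) → (φ(0),φ(8)) = (3,9) ∈ E(G2) ✓
  (0,9) → (φ(0),φ(9)) = (2,3) ∈ E(G2) ✓
  (0,10) → (φ(0),φ(10)) = (3,8) ∈ E(G2) ✓
  (1,2) → (φ(1),φ(2)) = (4,6) ∈ E(G2) ✓
  (1,5) → (φ(1),φ(5)) = (0,4) ∈ E(G2) ✓
  (1,8) → (φ(1),φ(8)) = (4,9) ∈ E(G2) ✓
  (1,9) → (φ(1),φ(9)) = (2,4) ∈ E(G2) ✓
  (1,10) → (φ(1),φ(10)) = (4,8) ∈ E(G2) ✓
  (2,3) → (φ(2),φ(3)) = (6,10) ∈ E(G2) ✓
  (2,4) → (φ(2),φ(4)) = (5,6) ∈ E(G2) ✓
  (2,9) → (φ(2),φ(9)) = (2,6) ∈ E(G2) ✓
  (2,10) → (φ(2),φ(10)) = (6,8) ∈ E(G2) ✓
  (3,5) → (φ(3),φ(5)) = (0,10) ∈ E(G2) ✓
  (3,6) → (φ(3),φ(6)) = (1,10) ∈ E(G2) ✓
  (3,9) → (φ(3),φ(9)) = (2,10) ∈ E(G2) ✓
  (3,10) → (φ(3),φ(10)) = (8,10) ∈ E(G2) ✓
  (4,5) → (φ(4),φ(5)) = (0,5) ∈ E(G2) ✓
  (4,7) → (φ(4),φ(7)) = (5,7) ∈ E(G2) ✓
  (5,6) → (φ(5),φ(6)) = (0,1) ∈ E(G2) ✓
  (5,10) → (φ(5),φ(10)) = (0,8) ∈ E(G2) ✓
  (6,7) → (φ(6),φ(7)) = (1,7) ∈ E(G2) ✓
  (6,8) → (φ(6),φ(8)) = (1,9) ∈ E(G2) ✓
  (6,9) → (φ(6),φ(9)) = (1,2) ∈ E(G2) ✓
  (6,10) → (φ(6),φ(10)) = (1,8) ∈ E(G2) ✓
  (8,9) → (φ(8),φ(9)) = (2,9) ∈ E(G2) ✓
  (8,10) → (φ(8),φ(10)) = (8,9) ∈ E(G2) ✓
All 26 edges of G1 map to edges of G2, and |E(G1)| = |E(G2)| = 26, so φ is a bijection on edges as well as vertices. Hence G1 ≅ G2.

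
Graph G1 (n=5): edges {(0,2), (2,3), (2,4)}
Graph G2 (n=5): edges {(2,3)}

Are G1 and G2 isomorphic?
No, not isomorphic

The graphs are NOT isomorphic.

Counting edges: G1 has 3 edge(s); G2 has 1 edge(s).
Edge count is an isomorphism invariant (a bijection on vertices induces a bijection on edges), so differing edge counts rule out isomorphism.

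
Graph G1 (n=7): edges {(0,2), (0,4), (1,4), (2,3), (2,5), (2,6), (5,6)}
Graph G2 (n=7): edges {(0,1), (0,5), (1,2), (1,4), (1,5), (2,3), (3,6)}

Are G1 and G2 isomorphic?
Yes, isomorphic

The graphs are isomorphic.
One valid mapping φ: V(G1) → V(G2): 0→2, 1→6, 2→1, 3→4, 4→3, 5→5, 6→0

Verify φ preserves adjacency — for each edge of G1, its image is an edge of G2:
  (0,2) → (φ(0),φ(2)) = (1,2) ∈ E(G2) ✓
  (0,4) → (φ(0),φ(4)) = (2,3) ∈ E(G2) ✓
  (1,4) → (φ(1),φ(4)) = (3,6) ∈ E(G2) ✓
  (2,3) → (φ(2),φ(3)) = (1,4) ∈ E(G2) ✓
  (2,5) → (φ(2),φ(5)) = (1,5) ∈ E(G2) ✓
  (2,6) → (φ(2),φ(6)) = (0,1) ∈ E(G2) ✓
  (5,6) → (φ(5),φ(6)) = (0,5) ∈ E(G2) ✓
All 7 edges of G1 map to edges of G2, and |E(G1)| = |E(G2)| = 7, so φ is a bijection on edges as well as vertices. Hence G1 ≅ G2.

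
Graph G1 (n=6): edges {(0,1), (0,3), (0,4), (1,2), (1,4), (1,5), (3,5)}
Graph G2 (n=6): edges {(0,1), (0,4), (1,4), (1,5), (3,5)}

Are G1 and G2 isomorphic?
No, not isomorphic

The graphs are NOT isomorphic.

Counting edges: G1 has 7 edge(s); G2 has 5 edge(s).
Edge count is an isomorphism invariant (a bijection on vertices induces a bijection on edges), so differing edge counts rule out isomorphism.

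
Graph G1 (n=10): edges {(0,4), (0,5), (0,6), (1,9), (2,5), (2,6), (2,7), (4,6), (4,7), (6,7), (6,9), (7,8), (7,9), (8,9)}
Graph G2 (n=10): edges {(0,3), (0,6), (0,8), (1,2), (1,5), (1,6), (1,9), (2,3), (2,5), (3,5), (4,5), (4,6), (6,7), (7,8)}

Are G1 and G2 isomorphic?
No, not isomorphic

The graphs are NOT isomorphic.

Connected components of G1: 2 component(s) with vertex sets [[3], [0, 1, 2, 4, 5, 6, 7, 8, 9]], sizes [1, 9].
Connected components of G2: 1 component(s) with vertex sets [[0, 1, 2, 3, 4, 5, 6, 7, 8, 9]], sizes [10].
The number of connected components (and the multiset of component sizes) is an isomorphism invariant — an isomorphism maps each component of G1 bijectively onto a component of G2. Since G1 has 2 component(s) and G2 has 1, they cannot be isomorphic.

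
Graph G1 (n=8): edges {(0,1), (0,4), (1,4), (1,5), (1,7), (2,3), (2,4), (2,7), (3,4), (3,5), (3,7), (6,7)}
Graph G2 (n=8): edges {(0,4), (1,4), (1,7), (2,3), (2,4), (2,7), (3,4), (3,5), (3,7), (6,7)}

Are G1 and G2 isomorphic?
No, not isomorphic

The graphs are NOT isomorphic.

Counting edges: G1 has 12 edge(s); G2 has 10 edge(s).
Edge count is an isomorphism invariant (a bijection on vertices induces a bijection on edges), so differing edge counts rule out isomorphism.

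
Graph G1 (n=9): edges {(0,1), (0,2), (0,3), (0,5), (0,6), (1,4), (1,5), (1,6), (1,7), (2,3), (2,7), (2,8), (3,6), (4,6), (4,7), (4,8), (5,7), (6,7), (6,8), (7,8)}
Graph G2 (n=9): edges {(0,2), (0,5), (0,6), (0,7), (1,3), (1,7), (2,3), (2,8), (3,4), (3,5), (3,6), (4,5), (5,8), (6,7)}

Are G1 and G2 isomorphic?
No, not isomorphic

The graphs are NOT isomorphic.

Degrees in G1: deg(0)=5, deg(1)=5, deg(2)=4, deg(3)=3, deg(4)=4, deg(5)=3, deg(6)=6, deg(7)=6, deg(8)=4.
Sorted degree sequence of G1: [6, 6, 5, 5, 4, 4, 4, 3, 3].
Degrees in G2: deg(0)=4, deg(1)=2, deg(2)=3, deg(3)=5, deg(4)=2, deg(5)=4, deg(6)=3, deg(7)=3, deg(8)=2.
Sorted degree sequence of G2: [5, 4, 4, 3, 3, 3, 2, 2, 2].
The (sorted) degree sequence is an isomorphism invariant, so since G1 and G2 have different degree sequences they cannot be isomorphic.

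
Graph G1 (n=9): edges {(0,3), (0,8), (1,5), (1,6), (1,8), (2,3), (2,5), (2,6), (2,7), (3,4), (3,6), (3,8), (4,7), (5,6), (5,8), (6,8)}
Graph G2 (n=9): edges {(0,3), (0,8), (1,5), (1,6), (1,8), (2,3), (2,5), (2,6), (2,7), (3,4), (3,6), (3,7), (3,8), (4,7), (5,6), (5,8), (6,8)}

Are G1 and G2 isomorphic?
No, not isomorphic

The graphs are NOT isomorphic.

Counting edges: G1 has 16 edge(s); G2 has 17 edge(s).
Edge count is an isomorphism invariant (a bijection on vertices induces a bijection on edges), so differing edge counts rule out isomorphism.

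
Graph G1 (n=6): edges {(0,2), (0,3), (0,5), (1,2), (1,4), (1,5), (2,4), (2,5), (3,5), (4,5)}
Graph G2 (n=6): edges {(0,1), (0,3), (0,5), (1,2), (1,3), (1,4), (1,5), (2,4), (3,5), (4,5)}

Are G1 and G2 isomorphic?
Yes, isomorphic

The graphs are isomorphic.
One valid mapping φ: V(G1) → V(G2): 0→4, 1→3, 2→5, 3→2, 4→0, 5→1

Verify φ preserves adjacency — for each edge of G1, its image is an edge of G2:
  (0,2) → (φ(0),φ(2)) = (4,5) ∈ E(G2) ✓
  (0,3) → (φ(0),φ(3)) = (2,4) ∈ E(G2) ✓
  (0,5) → (φ(0),φ(5)) = (1,4) ∈ E(G2) ✓
  (1,2) → (φ(1),φ(2)) = (3,5) ∈ E(G2) ✓
  (1,4) → (φ(1),φ(4)) = (0,3) ∈ E(G2) ✓
  (1,5) → (φ(1),φ(5)) = (1,3) ∈ E(G2) ✓
  (2,4) → (φ(2),φ(4)) = (0,5) ∈ E(G2) ✓
  (2,5) → (φ(2),φ(5)) = (1,5) ∈ E(G2) ✓
  (3,5) → (φ(3),φ(5)) = (1,2) ∈ E(G2) ✓
  (4,5) → (φ(4),φ(5)) = (0,1) ∈ E(G2) ✓
All 10 edges of G1 map to edges of G2, and |E(G1)| = |E(G2)| = 10, so φ is a bijection on edges as well as vertices. Hence G1 ≅ G2.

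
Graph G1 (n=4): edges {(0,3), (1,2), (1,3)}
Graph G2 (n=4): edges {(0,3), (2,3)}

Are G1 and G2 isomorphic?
No, not isomorphic

The graphs are NOT isomorphic.

Degrees in G1: deg(0)=1, deg(1)=2, deg(2)=1, deg(3)=2.
Sorted degree sequence of G1: [2, 2, 1, 1].
Degrees in G2: deg(0)=1, deg(1)=0, deg(2)=1, deg(3)=2.
Sorted degree sequence of G2: [2, 1, 1, 0].
The (sorted) degree sequence is an isomorphism invariant, so since G1 and G2 have different degree sequences they cannot be isomorphic.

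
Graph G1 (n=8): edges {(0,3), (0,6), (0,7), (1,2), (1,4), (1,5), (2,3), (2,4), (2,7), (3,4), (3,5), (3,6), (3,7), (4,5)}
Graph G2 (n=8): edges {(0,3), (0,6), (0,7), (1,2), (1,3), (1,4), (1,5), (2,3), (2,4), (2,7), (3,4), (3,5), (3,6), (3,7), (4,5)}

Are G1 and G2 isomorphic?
No, not isomorphic

The graphs are NOT isomorphic.

Counting edges: G1 has 14 edge(s); G2 has 15 edge(s).
Edge count is an isomorphism invariant (a bijection on vertices induces a bijection on edges), so differing edge counts rule out isomorphism.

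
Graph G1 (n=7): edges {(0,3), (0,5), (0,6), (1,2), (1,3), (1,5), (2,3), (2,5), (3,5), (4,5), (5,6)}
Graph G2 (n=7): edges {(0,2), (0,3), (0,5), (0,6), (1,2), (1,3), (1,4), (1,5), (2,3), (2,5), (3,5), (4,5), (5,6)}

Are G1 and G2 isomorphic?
No, not isomorphic

The graphs are NOT isomorphic.

Counting edges: G1 has 11 edge(s); G2 has 13 edge(s).
Edge count is an isomorphism invariant (a bijection on vertices induces a bijection on edges), so differing edge counts rule out isomorphism.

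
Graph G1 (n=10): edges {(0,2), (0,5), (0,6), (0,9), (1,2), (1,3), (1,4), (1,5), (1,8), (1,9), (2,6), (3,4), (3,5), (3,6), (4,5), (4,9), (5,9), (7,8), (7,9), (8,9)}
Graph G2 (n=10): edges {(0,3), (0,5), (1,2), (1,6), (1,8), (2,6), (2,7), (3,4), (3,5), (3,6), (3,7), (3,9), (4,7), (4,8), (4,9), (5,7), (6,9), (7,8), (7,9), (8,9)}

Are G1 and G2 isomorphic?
Yes, isomorphic

The graphs are isomorphic.
One valid mapping φ: V(G1) → V(G2): 0→6, 1→7, 2→2, 3→8, 4→4, 5→9, 6→1, 7→0, 8→5, 9→3

Verify φ preserves adjacency — for each edge of G1, its image is an edge of G2:
  (0,2) → (φ(0),φ(2)) = (2,6) ∈ E(G2) ✓
  (0,5) → (φ(0),φ(5)) = (6,9) ∈ E(G2) ✓
  (0,6) → (φ(0),φ(6)) = (1,6) ∈ E(G2) ✓
  (0,9) → (φ(0),φ(9)) = (3,6) ∈ E(G2) ✓
  (1,2) → (φ(1),φ(2)) = (2,7) ∈ E(G2) ✓
  (1,3) → (φ(1),φ(3)) = (7,8) ∈ E(G2) ✓
  (1,4) → (φ(1),φ(4)) = (4,7) ∈ E(G2) ✓
  (1,5) → (φ(1),φ(5)) = (7,9) ∈ E(G2) ✓
  (1,8) → (φ(1),φ(8)) = (5,7) ∈ E(G2) ✓
  (1,9) → (φ(1),φ(9)) = (3,7) ∈ E(G2) ✓
  (2,6) → (φ(2),φ(6)) = (1,2) ∈ E(G2) ✓
  (3,4) → (φ(3),φ(4)) = (4,8) ∈ E(G2) ✓
  (3,5) → (φ(3),φ(5)) = (8,9) ∈ E(G2) ✓
  (3,6) → (φ(3),φ(6)) = (1,8) ∈ E(G2) ✓
  (4,5) → (φ(4),φ(5)) = (4,9) ∈ E(G2) ✓
  (4,9) → (φ(4),φ(9)) = (3,4) ∈ E(G2) ✓
  (5,9) → (φ(5),φ(9)) = (3,9) ∈ E(G2) ✓
  (7,8) → (φ(7),φ(8)) = (0,5) ∈ E(G2) ✓
  (7,9) → (φ(7),φ(9)) = (0,3) ∈ E(G2) ✓
  (8,9) → (φ(8),φ(9)) = (3,5) ∈ E(G2) ✓
All 20 edges of G1 map to edges of G2, and |E(G1)| = |E(G2)| = 20, so φ is a bijection on edges as well as vertices. Hence G1 ≅ G2.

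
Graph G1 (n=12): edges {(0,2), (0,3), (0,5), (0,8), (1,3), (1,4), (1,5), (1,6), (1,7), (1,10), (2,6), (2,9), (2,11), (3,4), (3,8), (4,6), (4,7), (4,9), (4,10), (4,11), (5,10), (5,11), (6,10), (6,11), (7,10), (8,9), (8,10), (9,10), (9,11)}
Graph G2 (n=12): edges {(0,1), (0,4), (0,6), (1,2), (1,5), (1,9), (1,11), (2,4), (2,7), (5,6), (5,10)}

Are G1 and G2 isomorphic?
No, not isomorphic

The graphs are NOT isomorphic.

Connected components of G1: 1 component(s) with vertex sets [[0, 1, 2, 3, 4, 5, 6, 7, 8, 9, 10, 11]], sizes [12].
Connected components of G2: 3 component(s) with vertex sets [[3], [8], [0, 1, 2, 4, 5, 6, 7, 9, 10, 11]], sizes [1, 1, 10].
The number of connected components (and the multiset of component sizes) is an isomorphism invariant — an isomorphism maps each component of G1 bijectively onto a component of G2. Since G1 has 1 component(s) and G2 has 3, they cannot be isomorphic.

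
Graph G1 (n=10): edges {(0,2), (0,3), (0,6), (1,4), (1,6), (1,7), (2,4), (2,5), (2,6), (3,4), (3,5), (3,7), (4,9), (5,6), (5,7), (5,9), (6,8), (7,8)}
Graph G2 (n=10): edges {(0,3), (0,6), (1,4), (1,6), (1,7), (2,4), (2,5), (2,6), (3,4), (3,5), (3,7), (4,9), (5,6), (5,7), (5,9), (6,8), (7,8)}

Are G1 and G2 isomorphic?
No, not isomorphic

The graphs are NOT isomorphic.

Counting edges: G1 has 18 edge(s); G2 has 17 edge(s).
Edge count is an isomorphism invariant (a bijection on vertices induces a bijection on edges), so differing edge counts rule out isomorphism.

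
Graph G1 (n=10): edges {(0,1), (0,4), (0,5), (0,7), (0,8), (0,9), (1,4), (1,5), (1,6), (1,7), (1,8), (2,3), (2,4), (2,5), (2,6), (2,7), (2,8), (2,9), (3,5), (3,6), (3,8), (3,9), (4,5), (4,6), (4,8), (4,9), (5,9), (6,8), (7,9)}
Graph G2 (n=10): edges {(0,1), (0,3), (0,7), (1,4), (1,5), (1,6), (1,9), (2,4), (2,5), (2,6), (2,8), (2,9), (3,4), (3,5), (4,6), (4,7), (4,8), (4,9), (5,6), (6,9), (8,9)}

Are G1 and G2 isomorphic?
No, not isomorphic

The graphs are NOT isomorphic.

Counting triangles (3-cliques): G1 has 28, G2 has 12.
Triangle count is an isomorphism invariant, so differing triangle counts rule out isomorphism.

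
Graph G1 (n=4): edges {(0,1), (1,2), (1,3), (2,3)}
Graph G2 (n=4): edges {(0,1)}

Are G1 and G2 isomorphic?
No, not isomorphic

The graphs are NOT isomorphic.

Connected components of G1: 1 component(s) with vertex sets [[0, 1, 2, 3]], sizes [4].
Connected components of G2: 3 component(s) with vertex sets [[2], [3], [0, 1]], sizes [1, 1, 2].
The number of connected components (and the multiset of component sizes) is an isomorphism invariant — an isomorphism maps each component of G1 bijectively onto a component of G2. Since G1 has 1 component(s) and G2 has 3, they cannot be isomorphic.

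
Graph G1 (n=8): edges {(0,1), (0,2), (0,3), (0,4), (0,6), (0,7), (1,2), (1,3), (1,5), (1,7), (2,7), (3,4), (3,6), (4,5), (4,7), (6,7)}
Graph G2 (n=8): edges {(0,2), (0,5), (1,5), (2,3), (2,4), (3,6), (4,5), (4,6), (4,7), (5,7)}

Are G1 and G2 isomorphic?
No, not isomorphic

The graphs are NOT isomorphic.

Counting triangles (3-cliques): G1 has 9, G2 has 1.
Triangle count is an isomorphism invariant, so differing triangle counts rule out isomorphism.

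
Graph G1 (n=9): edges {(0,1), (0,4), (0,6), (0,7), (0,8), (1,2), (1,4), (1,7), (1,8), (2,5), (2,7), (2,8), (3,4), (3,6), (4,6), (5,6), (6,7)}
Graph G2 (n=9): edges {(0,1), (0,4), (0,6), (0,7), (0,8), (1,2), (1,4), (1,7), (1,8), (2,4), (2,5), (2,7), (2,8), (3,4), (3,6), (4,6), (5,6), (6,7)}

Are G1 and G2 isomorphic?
No, not isomorphic

The graphs are NOT isomorphic.

Counting edges: G1 has 17 edge(s); G2 has 18 edge(s).
Edge count is an isomorphism invariant (a bijection on vertices induces a bijection on edges), so differing edge counts rule out isomorphism.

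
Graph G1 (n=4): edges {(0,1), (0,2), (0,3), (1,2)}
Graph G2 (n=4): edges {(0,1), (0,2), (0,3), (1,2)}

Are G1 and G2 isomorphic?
Yes, isomorphic

The graphs are isomorphic.
One valid mapping φ: V(G1) → V(G2): 0→0, 1→2, 2→1, 3→3

Verify φ preserves adjacency — for each edge of G1, its image is an edge of G2:
  (0,1) → (φ(0),φ(1)) = (0,2) ∈ E(G2) ✓
  (0,2) → (φ(0),φ(2)) = (0,1) ∈ E(G2) ✓
  (0,3) → (φ(0),φ(3)) = (0,3) ∈ E(G2) ✓
  (1,2) → (φ(1),φ(2)) = (1,2) ∈ E(G2) ✓
All 4 edges of G1 map to edges of G2, and |E(G1)| = |E(G2)| = 4, so φ is a bijection on edges as well as vertices. Hence G1 ≅ G2.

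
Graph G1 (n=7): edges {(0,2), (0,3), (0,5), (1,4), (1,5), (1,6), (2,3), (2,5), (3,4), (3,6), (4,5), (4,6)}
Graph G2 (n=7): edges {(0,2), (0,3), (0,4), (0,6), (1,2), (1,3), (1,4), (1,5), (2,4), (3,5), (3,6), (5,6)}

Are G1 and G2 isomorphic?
Yes, isomorphic

The graphs are isomorphic.
One valid mapping φ: V(G1) → V(G2): 0→4, 1→6, 2→2, 3→1, 4→3, 5→0, 6→5

Verify φ preserves adjacency — for each edge of G1, its image is an edge of G2:
  (0,2) → (φ(0),φ(2)) = (2,4) ∈ E(G2) ✓
  (0,3) → (φ(0),φ(3)) = (1,4) ∈ E(G2) ✓
  (0,5) → (φ(0),φ(5)) = (0,4) ∈ E(G2) ✓
  (1,4) → (φ(1),φ(4)) = (3,6) ∈ E(G2) ✓
  (1,5) → (φ(1),φ(5)) = (0,6) ∈ E(G2) ✓
  (1,6) → (φ(1),φ(6)) = (5,6) ∈ E(G2) ✓
  (2,3) → (φ(2),φ(3)) = (1,2) ∈ E(G2) ✓
  (2,5) → (φ(2),φ(5)) = (0,2) ∈ E(G2) ✓
  (3,4) → (φ(3),φ(4)) = (1,3) ∈ E(G2) ✓
  (3,6) → (φ(3),φ(6)) = (1,5) ∈ E(G2) ✓
  (4,5) → (φ(4),φ(5)) = (0,3) ∈ E(G2) ✓
  (4,6) → (φ(4),φ(6)) = (3,5) ∈ E(G2) ✓
All 12 edges of G1 map to edges of G2, and |E(G1)| = |E(G2)| = 12, so φ is a bijection on edges as well as vertices. Hence G1 ≅ G2.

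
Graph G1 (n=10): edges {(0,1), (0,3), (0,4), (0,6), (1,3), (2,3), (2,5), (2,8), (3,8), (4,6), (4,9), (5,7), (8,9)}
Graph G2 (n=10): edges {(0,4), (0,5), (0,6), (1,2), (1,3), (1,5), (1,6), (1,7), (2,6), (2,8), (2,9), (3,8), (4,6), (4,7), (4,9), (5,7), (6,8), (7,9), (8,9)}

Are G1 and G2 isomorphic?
No, not isomorphic

The graphs are NOT isomorphic.

Counting triangles (3-cliques): G1 has 3, G2 has 6.
Triangle count is an isomorphism invariant, so differing triangle counts rule out isomorphism.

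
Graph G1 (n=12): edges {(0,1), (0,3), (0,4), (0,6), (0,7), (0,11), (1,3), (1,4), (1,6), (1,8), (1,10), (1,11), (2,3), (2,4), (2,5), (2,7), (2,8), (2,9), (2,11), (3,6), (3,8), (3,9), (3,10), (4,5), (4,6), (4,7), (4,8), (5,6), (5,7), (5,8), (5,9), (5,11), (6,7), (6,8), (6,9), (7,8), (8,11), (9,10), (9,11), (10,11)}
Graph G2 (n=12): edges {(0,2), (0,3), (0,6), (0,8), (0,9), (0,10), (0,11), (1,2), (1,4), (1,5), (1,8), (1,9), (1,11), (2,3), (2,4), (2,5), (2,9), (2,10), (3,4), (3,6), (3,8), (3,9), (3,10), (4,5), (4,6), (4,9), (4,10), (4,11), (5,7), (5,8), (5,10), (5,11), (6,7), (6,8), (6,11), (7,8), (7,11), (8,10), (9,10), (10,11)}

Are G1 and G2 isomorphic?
Yes, isomorphic

The graphs are isomorphic.
One valid mapping φ: V(G1) → V(G2): 0→1, 1→5, 2→0, 3→11, 4→2, 5→3, 6→4, 7→9, 8→10, 9→6, 10→7, 11→8

Verify φ preserves adjacency — for each edge of G1, its image is an edge of G2:
  (0,1) → (φ(0),φ(1)) = (1,5) ∈ E(G2) ✓
  (0,3) → (φ(0),φ(3)) = (1,11) ∈ E(G2) ✓
  (0,4) → (φ(0),φ(4)) = (1,2) ∈ E(G2) ✓
  (0,6) → (φ(0),φ(6)) = (1,4) ∈ E(G2) ✓
  (0,7) → (φ(0),φ(7)) = (1,9) ∈ E(G2) ✓
  (0,11) → (φ(0),φ(11)) = (1,8) ∈ E(G2) ✓
  (1,3) → (φ(1),φ(3)) = (5,11) ∈ E(G2) ✓
  (1,4) → (φ(1),φ(4)) = (2,5) ∈ E(G2) ✓
  (1,6) → (φ(1),φ(6)) = (4,5) ∈ E(G2) ✓
  (1,8) → (φ(1),φ(8)) = (5,10) ∈ E(G2) ✓
  (1,10) → (φ(1),φ(10)) = (5,7) ∈ E(G2) ✓
  (1,11) → (φ(1),φ(11)) = (5,8) ∈ E(G2) ✓
  (2,3) → (φ(2),φ(3)) = (0,11) ∈ E(G2) ✓
  (2,4) → (φ(2),φ(4)) = (0,2) ∈ E(G2) ✓
  (2,5) → (φ(2),φ(5)) = (0,3) ∈ E(G2) ✓
  (2,7) → (φ(2),φ(7)) = (0,9) ∈ E(G2) ✓
  (2,8) → (φ(2),φ(8)) = (0,10) ∈ E(G2) ✓
  (2,9) → (φ(2),φ(9)) = (0,6) ∈ E(G2) ✓
  (2,11) → (φ(2),φ(11)) = (0,8) ∈ E(G2) ✓
  (3,6) → (φ(3),φ(6)) = (4,11) ∈ E(G2) ✓
  (3,8) → (φ(3),φ(8)) = (10,11) ∈ E(G2) ✓
  (3,9) → (φ(3),φ(9)) = (6,11) ∈ E(G2) ✓
  (3,10) → (φ(3),φ(10)) = (7,11) ∈ E(G2) ✓
  (4,5) → (φ(4),φ(5)) = (2,3) ∈ E(G2) ✓
  (4,6) → (φ(4),φ(6)) = (2,4) ∈ E(G2) ✓
  (4,7) → (φ(4),φ(7)) = (2,9) ∈ E(G2) ✓
  (4,8) → (φ(4),φ(8)) = (2,10) ∈ E(G2) ✓
  (5,6) → (φ(5),φ(6)) = (3,4) ∈ E(G2) ✓
  (5,7) → (φ(5),φ(7)) = (3,9) ∈ E(G2) ✓
  (5,8) → (φ(5),φ(8)) = (3,10) ∈ E(G2) ✓
  (5,9) → (φ(5),φ(9)) = (3,6) ∈ E(G2) ✓
  (5,11) → (φ(5),φ(11)) = (3,8) ∈ E(G2) ✓
  (6,7) → (φ(6),φ(7)) = (4,9) ∈ E(G2) ✓
  (6,8) → (φ(6),φ(8)) = (4,10) ∈ E(G2) ✓
  (6,9) → (φ(6),φ(9)) = (4,6) ∈ E(G2) ✓
  (7,8) → (φ(7),φ(8)) = (9,10) ∈ E(G2) ✓
  (8,11) → (φ(8),φ(11)) = (8,10) ∈ E(G2) ✓
  (9,10) → (φ(9),φ(10)) = (6,7) ∈ E(G2) ✓
  (9,11) → (φ(9),φ(11)) = (6,8) ∈ E(G2) ✓
  (10,11) → (φ(10),φ(11)) = (7,8) ∈ E(G2) ✓
All 40 edges of G1 map to edges of G2, and |E(G1)| = |E(G2)| = 40, so φ is a bijection on edges as well as vertices. Hence G1 ≅ G2.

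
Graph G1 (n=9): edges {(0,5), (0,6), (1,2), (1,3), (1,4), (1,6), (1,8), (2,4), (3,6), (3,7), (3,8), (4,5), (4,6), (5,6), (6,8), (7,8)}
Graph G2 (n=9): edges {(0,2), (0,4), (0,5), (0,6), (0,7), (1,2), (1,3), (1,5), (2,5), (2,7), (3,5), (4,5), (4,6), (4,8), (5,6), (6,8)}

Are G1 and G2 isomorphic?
Yes, isomorphic

The graphs are isomorphic.
One valid mapping φ: V(G1) → V(G2): 0→3, 1→0, 2→7, 3→6, 4→2, 5→1, 6→5, 7→8, 8→4

Verify φ preserves adjacency — for each edge of G1, its image is an edge of G2:
  (0,5) → (φ(0),φ(5)) = (1,3) ∈ E(G2) ✓
  (0,6) → (φ(0),φ(6)) = (3,5) ∈ E(G2) ✓
  (1,2) → (φ(1),φ(2)) = (0,7) ∈ E(G2) ✓
  (1,3) → (φ(1),φ(3)) = (0,6) ∈ E(G2) ✓
  (1,4) → (φ(1),φ(4)) = (0,2) ∈ E(G2) ✓
  (1,6) → (φ(1),φ(6)) = (0,5) ∈ E(G2) ✓
  (1,8) → (φ(1),φ(8)) = (0,4) ∈ E(G2) ✓
  (2,4) → (φ(2),φ(4)) = (2,7) ∈ E(G2) ✓
  (3,6) → (φ(3),φ(6)) = (5,6) ∈ E(G2) ✓
  (3,7) → (φ(3),φ(7)) = (6,8) ∈ E(G2) ✓
  (3,8) → (φ(3),φ(8)) = (4,6) ∈ E(G2) ✓
  (4,5) → (φ(4),φ(5)) = (1,2) ∈ E(G2) ✓
  (4,6) → (φ(4),φ(6)) = (2,5) ∈ E(G2) ✓
  (5,6) → (φ(5),φ(6)) = (1,5) ∈ E(G2) ✓
  (6,8) → (φ(6),φ(8)) = (4,5) ∈ E(G2) ✓
  (7,8) → (φ(7),φ(8)) = (4,8) ∈ E(G2) ✓
All 16 edges of G1 map to edges of G2, and |E(G1)| = |E(G2)| = 16, so φ is a bijection on edges as well as vertices. Hence G1 ≅ G2.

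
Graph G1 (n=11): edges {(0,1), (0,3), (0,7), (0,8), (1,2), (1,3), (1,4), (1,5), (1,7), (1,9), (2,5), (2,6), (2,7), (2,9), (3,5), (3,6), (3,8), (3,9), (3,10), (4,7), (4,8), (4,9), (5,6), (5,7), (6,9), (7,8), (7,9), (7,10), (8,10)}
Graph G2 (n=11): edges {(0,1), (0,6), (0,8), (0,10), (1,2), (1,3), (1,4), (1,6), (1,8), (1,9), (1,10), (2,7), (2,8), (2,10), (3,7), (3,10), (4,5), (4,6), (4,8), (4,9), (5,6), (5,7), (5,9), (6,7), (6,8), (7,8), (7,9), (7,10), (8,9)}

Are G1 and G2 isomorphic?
Yes, isomorphic

The graphs are isomorphic.
One valid mapping φ: V(G1) → V(G2): 0→2, 1→8, 2→4, 3→7, 4→0, 5→9, 6→5, 7→1, 8→10, 9→6, 10→3

Verify φ preserves adjacency — for each edge of G1, its image is an edge of G2:
  (0,1) → (φ(0),φ(1)) = (2,8) ∈ E(G2) ✓
  (0,3) → (φ(0),φ(3)) = (2,7) ∈ E(G2) ✓
  (0,7) → (φ(0),φ(7)) = (1,2) ∈ E(G2) ✓
  (0,8) → (φ(0),φ(8)) = (2,10) ∈ E(G2) ✓
  (1,2) → (φ(1),φ(2)) = (4,8) ∈ E(G2) ✓
  (1,3) → (φ(1),φ(3)) = (7,8) ∈ E(G2) ✓
  (1,4) → (φ(1),φ(4)) = (0,8) ∈ E(G2) ✓
  (1,5) → (φ(1),φ(5)) = (8,9) ∈ E(G2) ✓
  (1,7) → (φ(1),φ(7)) = (1,8) ∈ E(G2) ✓
  (1,9) → (φ(1),φ(9)) = (6,8) ∈ E(G2) ✓
  (2,5) → (φ(2),φ(5)) = (4,9) ∈ E(G2) ✓
  (2,6) → (φ(2),φ(6)) = (4,5) ∈ E(G2) ✓
  (2,7) → (φ(2),φ(7)) = (1,4) ∈ E(G2) ✓
  (2,9) → (φ(2),φ(9)) = (4,6) ∈ E(G2) ✓
  (3,5) → (φ(3),φ(5)) = (7,9) ∈ E(G2) ✓
  (3,6) → (φ(3),φ(6)) = (5,7) ∈ E(G2) ✓
  (3,8) → (φ(3),φ(8)) = (7,10) ∈ E(G2) ✓
  (3,9) → (φ(3),φ(9)) = (6,7) ∈ E(G2) ✓
  (3,10) → (φ(3),φ(10)) = (3,7) ∈ E(G2) ✓
  (4,7) → (φ(4),φ(7)) = (0,1) ∈ E(G2) ✓
  (4,8) → (φ(4),φ(8)) = (0,10) ∈ E(G2) ✓
  (4,9) → (φ(4),φ(9)) = (0,6) ∈ E(G2) ✓
  (5,6) → (φ(5),φ(6)) = (5,9) ∈ E(G2) ✓
  (5,7) → (φ(5),φ(7)) = (1,9) ∈ E(G2) ✓
  (6,9) → (φ(6),φ(9)) = (5,6) ∈ E(G2) ✓
  (7,8) → (φ(7),φ(8)) = (1,10) ∈ E(G2) ✓
  (7,9) → (φ(7),φ(9)) = (1,6) ∈ E(G2) ✓
  (7,10) → (φ(7),φ(10)) = (1,3) ∈ E(G2) ✓
  (8,10) → (φ(8),φ(10)) = (3,10) ∈ E(G2) ✓
All 29 edges of G1 map to edges of G2, and |E(G1)| = |E(G2)| = 29, so φ is a bijection on edges as well as vertices. Hence G1 ≅ G2.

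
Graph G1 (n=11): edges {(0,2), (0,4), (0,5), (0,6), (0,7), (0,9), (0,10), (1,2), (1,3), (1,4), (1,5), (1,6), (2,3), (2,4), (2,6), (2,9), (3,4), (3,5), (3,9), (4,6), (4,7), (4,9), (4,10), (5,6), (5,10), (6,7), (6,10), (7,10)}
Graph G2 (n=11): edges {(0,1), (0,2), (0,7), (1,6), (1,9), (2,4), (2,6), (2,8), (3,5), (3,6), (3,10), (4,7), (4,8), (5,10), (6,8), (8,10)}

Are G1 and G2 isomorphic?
No, not isomorphic

The graphs are NOT isomorphic.

Degrees in G1: deg(0)=7, deg(1)=5, deg(2)=6, deg(3)=5, deg(4)=8, deg(5)=5, deg(6)=7, deg(7)=4, deg(8)=0, deg(9)=4, deg(10)=5.
Sorted degree sequence of G1: [8, 7, 7, 6, 5, 5, 5, 5, 4, 4, 0].
Degrees in G2: deg(0)=3, deg(1)=3, deg(2)=4, deg(3)=3, deg(4)=3, deg(5)=2, deg(6)=4, deg(7)=2, deg(8)=4, deg(9)=1, deg(10)=3.
Sorted degree sequence of G2: [4, 4, 4, 3, 3, 3, 3, 3, 2, 2, 1].
The (sorted) degree sequence is an isomorphism invariant, so since G1 and G2 have different degree sequences they cannot be isomorphic.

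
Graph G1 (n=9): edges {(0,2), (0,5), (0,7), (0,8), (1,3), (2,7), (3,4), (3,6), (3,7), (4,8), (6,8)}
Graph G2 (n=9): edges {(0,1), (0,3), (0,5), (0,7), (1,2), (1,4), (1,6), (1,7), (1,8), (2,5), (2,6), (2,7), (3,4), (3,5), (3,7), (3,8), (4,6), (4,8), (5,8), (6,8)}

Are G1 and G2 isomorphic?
No, not isomorphic

The graphs are NOT isomorphic.

Degrees in G1: deg(0)=4, deg(1)=1, deg(2)=2, deg(3)=4, deg(4)=2, deg(5)=1, deg(6)=2, deg(7)=3, deg(8)=3.
Sorted degree sequence of G1: [4, 4, 3, 3, 2, 2, 2, 1, 1].
Degrees in G2: deg(0)=4, deg(1)=6, deg(2)=4, deg(3)=5, deg(4)=4, deg(5)=4, deg(6)=4, deg(7)=4, deg(8)=5.
Sorted degree sequence of G2: [6, 5, 5, 4, 4, 4, 4, 4, 4].
The (sorted) degree sequence is an isomorphism invariant, so since G1 and G2 have different degree sequences they cannot be isomorphic.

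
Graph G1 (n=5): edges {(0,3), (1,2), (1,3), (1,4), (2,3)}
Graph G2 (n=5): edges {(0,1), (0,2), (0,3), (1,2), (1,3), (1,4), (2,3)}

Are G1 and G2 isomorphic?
No, not isomorphic

The graphs are NOT isomorphic.

Counting edges: G1 has 5 edge(s); G2 has 7 edge(s).
Edge count is an isomorphism invariant (a bijection on vertices induces a bijection on edges), so differing edge counts rule out isomorphism.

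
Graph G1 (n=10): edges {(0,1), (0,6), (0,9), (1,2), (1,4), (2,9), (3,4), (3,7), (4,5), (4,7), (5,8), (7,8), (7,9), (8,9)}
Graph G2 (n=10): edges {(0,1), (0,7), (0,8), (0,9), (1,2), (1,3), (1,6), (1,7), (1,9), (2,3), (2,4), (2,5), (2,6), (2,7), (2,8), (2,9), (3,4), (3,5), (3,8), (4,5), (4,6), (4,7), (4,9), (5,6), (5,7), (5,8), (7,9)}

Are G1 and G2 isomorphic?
No, not isomorphic

The graphs are NOT isomorphic.

Counting triangles (3-cliques): G1 has 2, G2 has 24.
Triangle count is an isomorphism invariant, so differing triangle counts rule out isomorphism.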